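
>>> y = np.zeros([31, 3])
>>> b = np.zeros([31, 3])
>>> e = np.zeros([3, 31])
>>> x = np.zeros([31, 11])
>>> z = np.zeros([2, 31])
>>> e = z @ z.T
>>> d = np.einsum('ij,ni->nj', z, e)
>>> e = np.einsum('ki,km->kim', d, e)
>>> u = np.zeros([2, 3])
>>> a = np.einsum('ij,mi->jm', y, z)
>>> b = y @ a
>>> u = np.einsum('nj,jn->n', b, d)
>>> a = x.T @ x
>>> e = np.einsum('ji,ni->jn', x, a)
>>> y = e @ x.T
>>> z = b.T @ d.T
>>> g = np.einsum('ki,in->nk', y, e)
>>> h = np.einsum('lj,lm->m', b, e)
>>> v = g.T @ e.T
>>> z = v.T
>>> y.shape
(31, 31)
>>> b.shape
(31, 2)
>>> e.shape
(31, 11)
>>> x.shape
(31, 11)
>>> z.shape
(31, 31)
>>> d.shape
(2, 31)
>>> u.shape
(31,)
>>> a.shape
(11, 11)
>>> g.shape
(11, 31)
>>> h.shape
(11,)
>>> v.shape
(31, 31)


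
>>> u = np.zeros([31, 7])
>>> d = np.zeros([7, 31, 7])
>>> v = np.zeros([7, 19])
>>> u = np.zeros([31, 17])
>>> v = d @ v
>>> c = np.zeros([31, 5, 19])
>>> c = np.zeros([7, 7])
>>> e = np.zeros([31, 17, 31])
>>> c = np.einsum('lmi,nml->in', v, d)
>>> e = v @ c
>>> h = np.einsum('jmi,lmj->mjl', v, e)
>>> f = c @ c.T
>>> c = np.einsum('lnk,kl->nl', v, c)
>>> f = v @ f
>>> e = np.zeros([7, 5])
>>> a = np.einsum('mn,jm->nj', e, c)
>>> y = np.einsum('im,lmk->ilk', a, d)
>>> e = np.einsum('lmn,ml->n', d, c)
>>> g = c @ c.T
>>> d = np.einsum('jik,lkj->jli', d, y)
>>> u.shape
(31, 17)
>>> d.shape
(7, 5, 31)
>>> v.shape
(7, 31, 19)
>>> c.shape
(31, 7)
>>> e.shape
(7,)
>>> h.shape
(31, 7, 7)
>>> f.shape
(7, 31, 19)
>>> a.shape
(5, 31)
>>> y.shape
(5, 7, 7)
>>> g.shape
(31, 31)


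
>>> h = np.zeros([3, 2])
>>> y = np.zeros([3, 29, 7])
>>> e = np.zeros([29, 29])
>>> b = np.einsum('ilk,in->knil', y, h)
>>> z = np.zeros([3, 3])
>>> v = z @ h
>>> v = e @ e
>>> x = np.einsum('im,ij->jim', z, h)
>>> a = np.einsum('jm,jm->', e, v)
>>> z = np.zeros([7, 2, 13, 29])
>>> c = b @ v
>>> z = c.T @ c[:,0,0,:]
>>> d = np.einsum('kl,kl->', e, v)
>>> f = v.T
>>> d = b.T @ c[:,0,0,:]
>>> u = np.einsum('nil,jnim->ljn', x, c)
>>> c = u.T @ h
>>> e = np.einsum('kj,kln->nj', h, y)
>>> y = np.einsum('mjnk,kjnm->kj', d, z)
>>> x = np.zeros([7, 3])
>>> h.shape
(3, 2)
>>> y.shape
(29, 3)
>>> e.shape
(7, 2)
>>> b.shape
(7, 2, 3, 29)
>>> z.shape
(29, 3, 2, 29)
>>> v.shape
(29, 29)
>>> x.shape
(7, 3)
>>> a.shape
()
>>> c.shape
(2, 7, 2)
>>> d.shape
(29, 3, 2, 29)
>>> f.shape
(29, 29)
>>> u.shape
(3, 7, 2)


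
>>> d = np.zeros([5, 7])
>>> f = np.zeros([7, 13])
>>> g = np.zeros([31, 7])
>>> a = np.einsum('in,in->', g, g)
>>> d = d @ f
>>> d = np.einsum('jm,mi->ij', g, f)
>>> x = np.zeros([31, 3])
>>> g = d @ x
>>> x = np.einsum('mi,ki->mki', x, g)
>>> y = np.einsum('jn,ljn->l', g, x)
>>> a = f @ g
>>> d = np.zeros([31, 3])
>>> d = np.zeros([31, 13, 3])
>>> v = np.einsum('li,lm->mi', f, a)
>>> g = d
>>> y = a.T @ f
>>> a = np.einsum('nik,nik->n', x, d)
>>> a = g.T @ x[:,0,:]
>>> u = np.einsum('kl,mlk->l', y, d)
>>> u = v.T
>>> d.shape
(31, 13, 3)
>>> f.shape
(7, 13)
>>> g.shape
(31, 13, 3)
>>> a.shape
(3, 13, 3)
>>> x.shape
(31, 13, 3)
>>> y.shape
(3, 13)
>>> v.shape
(3, 13)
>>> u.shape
(13, 3)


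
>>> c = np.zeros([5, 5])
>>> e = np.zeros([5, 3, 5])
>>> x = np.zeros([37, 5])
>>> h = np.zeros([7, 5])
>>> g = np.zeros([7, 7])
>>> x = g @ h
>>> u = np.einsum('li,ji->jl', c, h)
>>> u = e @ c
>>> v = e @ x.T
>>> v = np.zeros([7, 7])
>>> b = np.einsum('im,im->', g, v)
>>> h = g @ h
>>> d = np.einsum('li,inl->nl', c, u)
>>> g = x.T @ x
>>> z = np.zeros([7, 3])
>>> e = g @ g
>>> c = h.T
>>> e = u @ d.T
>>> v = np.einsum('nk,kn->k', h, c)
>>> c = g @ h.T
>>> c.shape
(5, 7)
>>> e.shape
(5, 3, 3)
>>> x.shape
(7, 5)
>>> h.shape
(7, 5)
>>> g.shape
(5, 5)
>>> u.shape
(5, 3, 5)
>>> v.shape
(5,)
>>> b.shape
()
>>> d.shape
(3, 5)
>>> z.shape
(7, 3)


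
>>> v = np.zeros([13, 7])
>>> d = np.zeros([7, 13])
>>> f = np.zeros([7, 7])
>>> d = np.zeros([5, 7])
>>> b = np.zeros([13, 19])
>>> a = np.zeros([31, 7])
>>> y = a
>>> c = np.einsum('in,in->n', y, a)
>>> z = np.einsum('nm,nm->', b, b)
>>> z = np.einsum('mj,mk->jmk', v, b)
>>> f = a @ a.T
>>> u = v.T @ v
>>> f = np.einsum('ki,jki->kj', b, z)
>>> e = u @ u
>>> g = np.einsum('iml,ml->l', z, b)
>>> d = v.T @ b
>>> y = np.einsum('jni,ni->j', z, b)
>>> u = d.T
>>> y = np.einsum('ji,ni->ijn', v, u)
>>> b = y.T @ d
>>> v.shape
(13, 7)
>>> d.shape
(7, 19)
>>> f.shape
(13, 7)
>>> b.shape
(19, 13, 19)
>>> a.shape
(31, 7)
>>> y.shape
(7, 13, 19)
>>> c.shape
(7,)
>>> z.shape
(7, 13, 19)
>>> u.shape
(19, 7)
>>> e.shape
(7, 7)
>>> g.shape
(19,)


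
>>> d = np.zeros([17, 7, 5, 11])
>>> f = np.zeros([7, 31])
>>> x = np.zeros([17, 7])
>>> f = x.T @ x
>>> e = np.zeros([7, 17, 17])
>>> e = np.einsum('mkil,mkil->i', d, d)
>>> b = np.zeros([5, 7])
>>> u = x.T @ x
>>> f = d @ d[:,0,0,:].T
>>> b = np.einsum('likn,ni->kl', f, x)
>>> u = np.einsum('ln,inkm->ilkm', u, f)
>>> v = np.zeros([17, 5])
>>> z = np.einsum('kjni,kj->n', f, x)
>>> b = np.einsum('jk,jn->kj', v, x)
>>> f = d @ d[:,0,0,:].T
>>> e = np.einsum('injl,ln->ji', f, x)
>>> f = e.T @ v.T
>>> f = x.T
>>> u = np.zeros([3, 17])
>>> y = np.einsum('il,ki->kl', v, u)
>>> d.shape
(17, 7, 5, 11)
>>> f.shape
(7, 17)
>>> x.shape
(17, 7)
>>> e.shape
(5, 17)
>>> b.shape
(5, 17)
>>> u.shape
(3, 17)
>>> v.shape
(17, 5)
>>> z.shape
(5,)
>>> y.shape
(3, 5)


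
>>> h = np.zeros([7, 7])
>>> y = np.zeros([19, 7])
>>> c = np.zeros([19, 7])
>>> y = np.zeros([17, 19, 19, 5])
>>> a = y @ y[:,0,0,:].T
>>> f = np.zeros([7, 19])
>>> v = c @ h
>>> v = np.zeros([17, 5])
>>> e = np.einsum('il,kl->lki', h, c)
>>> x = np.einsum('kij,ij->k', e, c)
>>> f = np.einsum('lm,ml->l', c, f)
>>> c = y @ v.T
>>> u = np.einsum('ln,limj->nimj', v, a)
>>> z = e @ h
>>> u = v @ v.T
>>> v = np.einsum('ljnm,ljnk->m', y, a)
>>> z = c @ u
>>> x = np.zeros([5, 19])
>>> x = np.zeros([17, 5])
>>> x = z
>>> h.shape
(7, 7)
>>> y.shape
(17, 19, 19, 5)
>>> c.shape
(17, 19, 19, 17)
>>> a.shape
(17, 19, 19, 17)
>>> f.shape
(19,)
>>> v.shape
(5,)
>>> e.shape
(7, 19, 7)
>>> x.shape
(17, 19, 19, 17)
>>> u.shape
(17, 17)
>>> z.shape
(17, 19, 19, 17)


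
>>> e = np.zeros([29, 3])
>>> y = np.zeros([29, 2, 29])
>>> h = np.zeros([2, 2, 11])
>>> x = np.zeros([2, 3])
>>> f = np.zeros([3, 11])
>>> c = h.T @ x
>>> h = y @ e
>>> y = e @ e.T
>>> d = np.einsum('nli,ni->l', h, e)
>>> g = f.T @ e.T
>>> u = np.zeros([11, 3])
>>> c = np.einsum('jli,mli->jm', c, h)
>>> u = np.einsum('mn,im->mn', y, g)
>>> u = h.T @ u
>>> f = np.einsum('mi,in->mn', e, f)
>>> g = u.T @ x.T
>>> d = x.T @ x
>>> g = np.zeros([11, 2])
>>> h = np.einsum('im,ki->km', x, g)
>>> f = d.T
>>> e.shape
(29, 3)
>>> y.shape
(29, 29)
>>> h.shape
(11, 3)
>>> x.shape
(2, 3)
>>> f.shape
(3, 3)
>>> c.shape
(11, 29)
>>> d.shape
(3, 3)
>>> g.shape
(11, 2)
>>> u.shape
(3, 2, 29)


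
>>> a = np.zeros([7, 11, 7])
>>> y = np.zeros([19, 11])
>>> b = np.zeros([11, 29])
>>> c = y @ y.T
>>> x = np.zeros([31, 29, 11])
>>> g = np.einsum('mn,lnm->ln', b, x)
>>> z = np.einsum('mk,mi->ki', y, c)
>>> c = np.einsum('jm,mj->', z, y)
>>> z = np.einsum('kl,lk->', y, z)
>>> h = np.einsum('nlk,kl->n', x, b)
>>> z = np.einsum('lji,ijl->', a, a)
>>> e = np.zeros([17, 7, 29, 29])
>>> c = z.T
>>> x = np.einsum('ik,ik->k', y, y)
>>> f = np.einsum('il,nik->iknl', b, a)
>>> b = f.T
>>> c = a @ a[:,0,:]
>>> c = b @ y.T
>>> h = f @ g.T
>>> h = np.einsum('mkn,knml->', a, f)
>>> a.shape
(7, 11, 7)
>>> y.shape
(19, 11)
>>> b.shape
(29, 7, 7, 11)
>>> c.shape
(29, 7, 7, 19)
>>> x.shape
(11,)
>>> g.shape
(31, 29)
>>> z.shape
()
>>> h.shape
()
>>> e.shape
(17, 7, 29, 29)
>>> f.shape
(11, 7, 7, 29)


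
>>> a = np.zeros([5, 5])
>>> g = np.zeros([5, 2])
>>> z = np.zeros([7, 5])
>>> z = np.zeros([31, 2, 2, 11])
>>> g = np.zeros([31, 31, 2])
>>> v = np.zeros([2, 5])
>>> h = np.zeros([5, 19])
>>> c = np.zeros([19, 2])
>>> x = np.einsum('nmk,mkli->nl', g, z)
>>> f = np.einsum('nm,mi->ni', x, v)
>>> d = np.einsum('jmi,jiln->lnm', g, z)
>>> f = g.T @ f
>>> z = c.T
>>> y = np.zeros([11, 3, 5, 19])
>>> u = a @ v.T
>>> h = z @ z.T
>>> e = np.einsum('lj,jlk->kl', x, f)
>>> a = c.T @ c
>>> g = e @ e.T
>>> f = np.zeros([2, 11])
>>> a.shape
(2, 2)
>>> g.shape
(5, 5)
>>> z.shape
(2, 19)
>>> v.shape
(2, 5)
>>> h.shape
(2, 2)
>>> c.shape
(19, 2)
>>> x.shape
(31, 2)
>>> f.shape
(2, 11)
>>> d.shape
(2, 11, 31)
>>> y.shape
(11, 3, 5, 19)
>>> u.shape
(5, 2)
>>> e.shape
(5, 31)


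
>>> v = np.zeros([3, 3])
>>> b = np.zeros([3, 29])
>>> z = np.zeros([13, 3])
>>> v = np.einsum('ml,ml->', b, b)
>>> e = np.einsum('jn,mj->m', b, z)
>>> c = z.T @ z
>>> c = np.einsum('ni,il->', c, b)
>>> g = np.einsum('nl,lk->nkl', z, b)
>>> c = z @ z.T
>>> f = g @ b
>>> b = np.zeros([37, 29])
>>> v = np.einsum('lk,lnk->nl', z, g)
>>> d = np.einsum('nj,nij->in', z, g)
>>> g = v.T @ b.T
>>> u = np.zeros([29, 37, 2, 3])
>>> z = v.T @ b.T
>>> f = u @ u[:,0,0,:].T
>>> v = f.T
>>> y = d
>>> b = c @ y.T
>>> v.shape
(29, 2, 37, 29)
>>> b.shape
(13, 29)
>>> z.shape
(13, 37)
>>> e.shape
(13,)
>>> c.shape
(13, 13)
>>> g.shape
(13, 37)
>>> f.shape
(29, 37, 2, 29)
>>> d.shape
(29, 13)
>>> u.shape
(29, 37, 2, 3)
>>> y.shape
(29, 13)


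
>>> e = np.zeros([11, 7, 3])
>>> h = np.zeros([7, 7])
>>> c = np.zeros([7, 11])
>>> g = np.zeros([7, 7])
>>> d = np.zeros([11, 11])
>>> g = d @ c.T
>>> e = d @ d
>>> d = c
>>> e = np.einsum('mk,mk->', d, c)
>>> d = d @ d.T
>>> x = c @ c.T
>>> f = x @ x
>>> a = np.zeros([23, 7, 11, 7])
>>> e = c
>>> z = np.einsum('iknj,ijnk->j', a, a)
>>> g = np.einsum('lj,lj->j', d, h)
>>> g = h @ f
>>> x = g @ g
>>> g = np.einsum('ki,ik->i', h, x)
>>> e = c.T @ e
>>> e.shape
(11, 11)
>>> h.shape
(7, 7)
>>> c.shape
(7, 11)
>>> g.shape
(7,)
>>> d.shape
(7, 7)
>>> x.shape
(7, 7)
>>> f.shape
(7, 7)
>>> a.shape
(23, 7, 11, 7)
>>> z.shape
(7,)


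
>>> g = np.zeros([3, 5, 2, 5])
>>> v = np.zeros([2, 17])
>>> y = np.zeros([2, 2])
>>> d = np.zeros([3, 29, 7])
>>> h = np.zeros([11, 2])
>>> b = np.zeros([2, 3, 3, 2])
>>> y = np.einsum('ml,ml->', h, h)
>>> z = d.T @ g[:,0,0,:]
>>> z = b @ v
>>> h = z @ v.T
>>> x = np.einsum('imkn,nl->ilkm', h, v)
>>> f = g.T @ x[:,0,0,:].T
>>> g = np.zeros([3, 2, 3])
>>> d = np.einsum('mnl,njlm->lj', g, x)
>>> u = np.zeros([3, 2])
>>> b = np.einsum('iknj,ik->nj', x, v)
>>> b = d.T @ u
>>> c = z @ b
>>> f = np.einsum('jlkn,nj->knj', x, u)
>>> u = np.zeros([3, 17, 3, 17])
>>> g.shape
(3, 2, 3)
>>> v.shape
(2, 17)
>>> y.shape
()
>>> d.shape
(3, 17)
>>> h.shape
(2, 3, 3, 2)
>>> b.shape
(17, 2)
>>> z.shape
(2, 3, 3, 17)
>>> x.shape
(2, 17, 3, 3)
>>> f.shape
(3, 3, 2)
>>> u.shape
(3, 17, 3, 17)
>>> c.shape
(2, 3, 3, 2)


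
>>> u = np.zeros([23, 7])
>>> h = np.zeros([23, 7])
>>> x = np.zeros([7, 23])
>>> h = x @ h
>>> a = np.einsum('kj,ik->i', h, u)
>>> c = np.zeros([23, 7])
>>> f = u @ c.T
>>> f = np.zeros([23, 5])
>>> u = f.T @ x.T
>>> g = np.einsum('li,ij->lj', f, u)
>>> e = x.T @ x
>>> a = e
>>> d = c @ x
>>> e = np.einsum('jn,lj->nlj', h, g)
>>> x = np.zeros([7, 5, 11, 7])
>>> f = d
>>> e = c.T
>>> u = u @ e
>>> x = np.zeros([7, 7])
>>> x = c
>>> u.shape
(5, 23)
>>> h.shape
(7, 7)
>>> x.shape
(23, 7)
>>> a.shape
(23, 23)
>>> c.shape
(23, 7)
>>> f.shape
(23, 23)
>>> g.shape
(23, 7)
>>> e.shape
(7, 23)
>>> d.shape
(23, 23)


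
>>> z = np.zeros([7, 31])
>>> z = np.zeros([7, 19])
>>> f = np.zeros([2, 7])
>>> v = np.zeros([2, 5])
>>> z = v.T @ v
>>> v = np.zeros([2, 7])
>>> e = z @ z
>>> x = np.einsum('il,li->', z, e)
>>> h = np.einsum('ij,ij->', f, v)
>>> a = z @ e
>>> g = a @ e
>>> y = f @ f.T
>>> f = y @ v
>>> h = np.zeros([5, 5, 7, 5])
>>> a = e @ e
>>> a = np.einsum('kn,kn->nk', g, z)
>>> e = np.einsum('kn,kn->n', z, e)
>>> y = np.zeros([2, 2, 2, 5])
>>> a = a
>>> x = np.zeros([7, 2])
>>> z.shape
(5, 5)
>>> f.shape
(2, 7)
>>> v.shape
(2, 7)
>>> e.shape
(5,)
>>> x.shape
(7, 2)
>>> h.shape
(5, 5, 7, 5)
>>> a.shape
(5, 5)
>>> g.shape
(5, 5)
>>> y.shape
(2, 2, 2, 5)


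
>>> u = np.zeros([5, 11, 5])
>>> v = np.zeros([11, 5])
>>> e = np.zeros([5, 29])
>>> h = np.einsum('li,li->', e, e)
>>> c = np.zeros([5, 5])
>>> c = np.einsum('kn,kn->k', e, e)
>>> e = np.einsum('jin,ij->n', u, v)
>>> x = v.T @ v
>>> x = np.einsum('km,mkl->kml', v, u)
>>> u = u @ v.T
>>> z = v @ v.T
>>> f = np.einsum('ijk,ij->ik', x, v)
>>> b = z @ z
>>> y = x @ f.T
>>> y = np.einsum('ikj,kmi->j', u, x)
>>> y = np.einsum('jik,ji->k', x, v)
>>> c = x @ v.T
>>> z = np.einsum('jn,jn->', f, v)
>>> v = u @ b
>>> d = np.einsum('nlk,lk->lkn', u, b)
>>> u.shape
(5, 11, 11)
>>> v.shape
(5, 11, 11)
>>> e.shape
(5,)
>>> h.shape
()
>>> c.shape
(11, 5, 11)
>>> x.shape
(11, 5, 5)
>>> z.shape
()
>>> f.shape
(11, 5)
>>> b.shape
(11, 11)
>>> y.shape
(5,)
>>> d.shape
(11, 11, 5)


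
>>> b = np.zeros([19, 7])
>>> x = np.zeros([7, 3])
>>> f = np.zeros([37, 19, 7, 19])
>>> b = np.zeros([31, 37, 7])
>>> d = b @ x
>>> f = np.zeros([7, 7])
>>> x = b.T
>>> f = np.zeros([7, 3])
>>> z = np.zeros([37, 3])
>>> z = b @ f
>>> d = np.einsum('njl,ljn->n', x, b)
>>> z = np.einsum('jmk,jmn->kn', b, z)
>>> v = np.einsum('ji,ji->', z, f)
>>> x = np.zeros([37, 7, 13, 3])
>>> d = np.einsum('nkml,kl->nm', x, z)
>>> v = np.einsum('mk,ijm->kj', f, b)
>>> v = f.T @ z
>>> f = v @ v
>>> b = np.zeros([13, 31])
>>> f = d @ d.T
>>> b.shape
(13, 31)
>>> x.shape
(37, 7, 13, 3)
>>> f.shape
(37, 37)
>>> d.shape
(37, 13)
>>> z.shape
(7, 3)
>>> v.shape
(3, 3)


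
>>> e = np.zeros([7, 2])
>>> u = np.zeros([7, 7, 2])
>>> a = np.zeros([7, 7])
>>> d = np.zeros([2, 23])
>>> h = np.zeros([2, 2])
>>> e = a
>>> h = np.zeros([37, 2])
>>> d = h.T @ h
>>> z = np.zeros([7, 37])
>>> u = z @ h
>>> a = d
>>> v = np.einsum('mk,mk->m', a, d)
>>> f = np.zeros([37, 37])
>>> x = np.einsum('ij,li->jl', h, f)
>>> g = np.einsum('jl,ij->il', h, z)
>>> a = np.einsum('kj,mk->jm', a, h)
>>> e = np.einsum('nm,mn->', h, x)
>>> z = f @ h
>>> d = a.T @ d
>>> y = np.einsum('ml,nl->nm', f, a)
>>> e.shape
()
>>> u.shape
(7, 2)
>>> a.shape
(2, 37)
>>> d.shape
(37, 2)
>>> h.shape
(37, 2)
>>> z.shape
(37, 2)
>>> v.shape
(2,)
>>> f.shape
(37, 37)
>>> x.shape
(2, 37)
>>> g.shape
(7, 2)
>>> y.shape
(2, 37)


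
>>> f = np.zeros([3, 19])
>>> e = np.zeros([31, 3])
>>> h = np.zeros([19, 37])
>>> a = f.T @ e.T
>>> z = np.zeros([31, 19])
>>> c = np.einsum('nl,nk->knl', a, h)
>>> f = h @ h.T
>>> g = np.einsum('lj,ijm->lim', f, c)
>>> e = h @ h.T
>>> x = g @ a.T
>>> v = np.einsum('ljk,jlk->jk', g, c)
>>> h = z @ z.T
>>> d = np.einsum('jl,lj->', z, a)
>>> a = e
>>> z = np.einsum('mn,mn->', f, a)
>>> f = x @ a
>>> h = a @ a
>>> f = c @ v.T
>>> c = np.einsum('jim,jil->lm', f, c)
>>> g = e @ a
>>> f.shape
(37, 19, 37)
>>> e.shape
(19, 19)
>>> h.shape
(19, 19)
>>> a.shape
(19, 19)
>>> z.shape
()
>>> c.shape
(31, 37)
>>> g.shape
(19, 19)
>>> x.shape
(19, 37, 19)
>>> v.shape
(37, 31)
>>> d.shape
()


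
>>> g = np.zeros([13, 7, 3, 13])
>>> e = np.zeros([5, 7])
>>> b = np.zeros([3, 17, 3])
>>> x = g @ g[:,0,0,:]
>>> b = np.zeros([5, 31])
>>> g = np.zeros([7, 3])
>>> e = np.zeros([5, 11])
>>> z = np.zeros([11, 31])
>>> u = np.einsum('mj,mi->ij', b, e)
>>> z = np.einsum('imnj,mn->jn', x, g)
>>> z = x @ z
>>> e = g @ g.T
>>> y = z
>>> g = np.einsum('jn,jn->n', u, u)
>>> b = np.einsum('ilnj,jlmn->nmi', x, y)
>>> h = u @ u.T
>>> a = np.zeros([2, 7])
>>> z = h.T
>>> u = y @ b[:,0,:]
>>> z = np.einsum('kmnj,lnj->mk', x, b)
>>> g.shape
(31,)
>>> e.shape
(7, 7)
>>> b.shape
(3, 3, 13)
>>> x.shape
(13, 7, 3, 13)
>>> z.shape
(7, 13)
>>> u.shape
(13, 7, 3, 13)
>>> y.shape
(13, 7, 3, 3)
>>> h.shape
(11, 11)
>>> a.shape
(2, 7)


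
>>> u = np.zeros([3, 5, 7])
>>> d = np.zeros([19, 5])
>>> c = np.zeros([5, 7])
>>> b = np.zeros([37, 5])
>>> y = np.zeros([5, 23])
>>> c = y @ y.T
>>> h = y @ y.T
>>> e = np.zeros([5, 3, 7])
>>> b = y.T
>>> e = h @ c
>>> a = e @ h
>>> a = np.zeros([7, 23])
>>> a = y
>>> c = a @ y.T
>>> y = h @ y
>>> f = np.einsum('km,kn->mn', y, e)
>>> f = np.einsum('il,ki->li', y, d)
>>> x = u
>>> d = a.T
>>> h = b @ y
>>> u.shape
(3, 5, 7)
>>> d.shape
(23, 5)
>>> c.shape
(5, 5)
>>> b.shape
(23, 5)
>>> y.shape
(5, 23)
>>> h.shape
(23, 23)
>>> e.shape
(5, 5)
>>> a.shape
(5, 23)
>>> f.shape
(23, 5)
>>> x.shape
(3, 5, 7)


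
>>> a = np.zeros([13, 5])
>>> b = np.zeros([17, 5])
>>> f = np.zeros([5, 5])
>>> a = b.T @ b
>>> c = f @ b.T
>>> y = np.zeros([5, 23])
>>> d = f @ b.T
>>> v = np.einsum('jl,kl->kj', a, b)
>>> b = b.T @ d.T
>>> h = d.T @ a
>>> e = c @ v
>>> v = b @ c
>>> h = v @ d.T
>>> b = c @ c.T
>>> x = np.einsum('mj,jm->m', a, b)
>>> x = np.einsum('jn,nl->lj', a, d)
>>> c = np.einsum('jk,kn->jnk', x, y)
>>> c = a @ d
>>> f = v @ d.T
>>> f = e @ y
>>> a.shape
(5, 5)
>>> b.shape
(5, 5)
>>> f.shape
(5, 23)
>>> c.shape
(5, 17)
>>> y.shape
(5, 23)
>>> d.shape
(5, 17)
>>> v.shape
(5, 17)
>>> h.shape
(5, 5)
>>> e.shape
(5, 5)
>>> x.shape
(17, 5)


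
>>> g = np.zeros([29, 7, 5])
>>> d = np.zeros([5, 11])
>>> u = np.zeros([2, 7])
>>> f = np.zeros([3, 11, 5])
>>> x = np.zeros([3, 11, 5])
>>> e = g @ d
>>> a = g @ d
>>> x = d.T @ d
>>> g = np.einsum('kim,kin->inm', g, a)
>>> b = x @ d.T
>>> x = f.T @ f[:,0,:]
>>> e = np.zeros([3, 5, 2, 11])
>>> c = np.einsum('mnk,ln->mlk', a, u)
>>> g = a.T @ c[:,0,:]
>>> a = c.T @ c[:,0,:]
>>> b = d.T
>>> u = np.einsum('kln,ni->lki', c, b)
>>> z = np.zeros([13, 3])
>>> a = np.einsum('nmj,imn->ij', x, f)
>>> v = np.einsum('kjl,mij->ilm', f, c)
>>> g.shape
(11, 7, 11)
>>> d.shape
(5, 11)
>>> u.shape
(2, 29, 5)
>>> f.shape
(3, 11, 5)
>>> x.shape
(5, 11, 5)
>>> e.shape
(3, 5, 2, 11)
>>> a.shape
(3, 5)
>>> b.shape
(11, 5)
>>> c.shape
(29, 2, 11)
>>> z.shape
(13, 3)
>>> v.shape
(2, 5, 29)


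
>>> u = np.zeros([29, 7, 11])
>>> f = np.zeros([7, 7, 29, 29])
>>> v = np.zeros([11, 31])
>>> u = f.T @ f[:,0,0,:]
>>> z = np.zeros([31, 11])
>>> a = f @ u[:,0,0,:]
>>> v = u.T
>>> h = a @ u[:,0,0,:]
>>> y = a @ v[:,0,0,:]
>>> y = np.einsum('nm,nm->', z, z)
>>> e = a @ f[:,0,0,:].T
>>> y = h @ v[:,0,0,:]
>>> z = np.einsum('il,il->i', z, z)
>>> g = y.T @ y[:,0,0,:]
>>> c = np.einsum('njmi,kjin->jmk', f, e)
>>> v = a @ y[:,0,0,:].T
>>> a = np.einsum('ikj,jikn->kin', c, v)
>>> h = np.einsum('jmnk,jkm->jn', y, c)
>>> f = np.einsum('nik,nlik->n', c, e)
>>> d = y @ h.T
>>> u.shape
(29, 29, 7, 29)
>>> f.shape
(7,)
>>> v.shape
(7, 7, 29, 7)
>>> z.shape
(31,)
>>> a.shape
(29, 7, 7)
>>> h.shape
(7, 29)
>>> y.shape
(7, 7, 29, 29)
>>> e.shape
(7, 7, 29, 7)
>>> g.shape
(29, 29, 7, 29)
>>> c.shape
(7, 29, 7)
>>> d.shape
(7, 7, 29, 7)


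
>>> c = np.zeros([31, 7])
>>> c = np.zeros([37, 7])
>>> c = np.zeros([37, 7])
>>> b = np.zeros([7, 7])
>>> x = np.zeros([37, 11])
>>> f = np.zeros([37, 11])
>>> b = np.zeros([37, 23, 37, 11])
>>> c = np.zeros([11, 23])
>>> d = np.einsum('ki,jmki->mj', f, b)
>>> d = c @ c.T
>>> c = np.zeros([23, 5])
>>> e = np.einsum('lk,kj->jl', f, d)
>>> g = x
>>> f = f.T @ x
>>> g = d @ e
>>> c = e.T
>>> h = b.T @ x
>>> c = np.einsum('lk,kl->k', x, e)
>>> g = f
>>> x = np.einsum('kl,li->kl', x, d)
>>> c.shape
(11,)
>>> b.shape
(37, 23, 37, 11)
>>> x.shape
(37, 11)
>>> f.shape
(11, 11)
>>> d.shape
(11, 11)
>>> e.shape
(11, 37)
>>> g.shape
(11, 11)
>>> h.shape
(11, 37, 23, 11)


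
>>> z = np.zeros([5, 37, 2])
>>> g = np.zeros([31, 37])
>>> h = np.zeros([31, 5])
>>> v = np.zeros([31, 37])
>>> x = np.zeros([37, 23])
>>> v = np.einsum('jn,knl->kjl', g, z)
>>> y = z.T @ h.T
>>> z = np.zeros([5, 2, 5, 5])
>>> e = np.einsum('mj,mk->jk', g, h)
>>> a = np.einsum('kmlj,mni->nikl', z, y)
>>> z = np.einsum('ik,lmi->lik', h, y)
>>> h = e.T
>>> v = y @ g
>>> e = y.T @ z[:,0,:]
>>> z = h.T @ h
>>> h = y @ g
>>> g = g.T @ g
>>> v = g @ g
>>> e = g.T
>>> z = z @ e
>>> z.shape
(37, 37)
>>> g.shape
(37, 37)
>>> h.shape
(2, 37, 37)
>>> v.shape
(37, 37)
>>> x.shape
(37, 23)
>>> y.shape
(2, 37, 31)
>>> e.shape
(37, 37)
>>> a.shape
(37, 31, 5, 5)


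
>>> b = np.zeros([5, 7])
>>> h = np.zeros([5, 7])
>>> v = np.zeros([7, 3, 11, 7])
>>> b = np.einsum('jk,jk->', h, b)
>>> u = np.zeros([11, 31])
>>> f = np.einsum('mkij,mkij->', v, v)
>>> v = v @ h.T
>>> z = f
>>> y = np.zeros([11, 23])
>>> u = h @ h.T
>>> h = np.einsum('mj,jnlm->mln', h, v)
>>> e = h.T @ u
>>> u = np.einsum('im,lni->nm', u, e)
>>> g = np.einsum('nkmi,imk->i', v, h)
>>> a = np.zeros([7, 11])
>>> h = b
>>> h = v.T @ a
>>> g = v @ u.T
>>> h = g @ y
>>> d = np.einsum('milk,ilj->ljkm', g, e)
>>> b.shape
()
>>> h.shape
(7, 3, 11, 23)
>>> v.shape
(7, 3, 11, 5)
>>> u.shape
(11, 5)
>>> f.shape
()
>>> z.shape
()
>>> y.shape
(11, 23)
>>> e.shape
(3, 11, 5)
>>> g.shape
(7, 3, 11, 11)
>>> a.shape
(7, 11)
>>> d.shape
(11, 5, 11, 7)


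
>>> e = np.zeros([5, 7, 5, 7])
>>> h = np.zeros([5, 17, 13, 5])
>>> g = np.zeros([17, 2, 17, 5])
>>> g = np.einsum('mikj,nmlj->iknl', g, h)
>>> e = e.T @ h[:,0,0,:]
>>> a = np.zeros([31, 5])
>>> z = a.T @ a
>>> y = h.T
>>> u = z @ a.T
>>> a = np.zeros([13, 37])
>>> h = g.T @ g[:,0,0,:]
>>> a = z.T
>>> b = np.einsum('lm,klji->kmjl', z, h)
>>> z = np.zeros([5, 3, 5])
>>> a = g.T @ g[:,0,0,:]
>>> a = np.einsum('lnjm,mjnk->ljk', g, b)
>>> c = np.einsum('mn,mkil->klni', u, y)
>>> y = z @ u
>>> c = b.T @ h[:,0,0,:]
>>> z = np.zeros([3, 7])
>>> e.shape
(7, 5, 7, 5)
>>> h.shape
(13, 5, 17, 13)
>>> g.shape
(2, 17, 5, 13)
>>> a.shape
(2, 5, 5)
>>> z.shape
(3, 7)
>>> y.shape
(5, 3, 31)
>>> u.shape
(5, 31)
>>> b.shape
(13, 5, 17, 5)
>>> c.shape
(5, 17, 5, 13)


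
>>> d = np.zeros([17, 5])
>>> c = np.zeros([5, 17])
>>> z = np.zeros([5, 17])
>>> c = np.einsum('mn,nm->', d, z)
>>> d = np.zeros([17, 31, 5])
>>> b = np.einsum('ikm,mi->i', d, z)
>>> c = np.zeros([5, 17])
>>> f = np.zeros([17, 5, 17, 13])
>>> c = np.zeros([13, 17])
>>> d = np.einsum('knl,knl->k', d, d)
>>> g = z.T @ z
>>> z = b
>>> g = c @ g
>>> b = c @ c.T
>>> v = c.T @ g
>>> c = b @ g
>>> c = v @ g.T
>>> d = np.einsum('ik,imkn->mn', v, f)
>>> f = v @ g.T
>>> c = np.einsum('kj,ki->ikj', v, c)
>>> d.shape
(5, 13)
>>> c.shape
(13, 17, 17)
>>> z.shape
(17,)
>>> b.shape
(13, 13)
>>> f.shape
(17, 13)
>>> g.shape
(13, 17)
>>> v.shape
(17, 17)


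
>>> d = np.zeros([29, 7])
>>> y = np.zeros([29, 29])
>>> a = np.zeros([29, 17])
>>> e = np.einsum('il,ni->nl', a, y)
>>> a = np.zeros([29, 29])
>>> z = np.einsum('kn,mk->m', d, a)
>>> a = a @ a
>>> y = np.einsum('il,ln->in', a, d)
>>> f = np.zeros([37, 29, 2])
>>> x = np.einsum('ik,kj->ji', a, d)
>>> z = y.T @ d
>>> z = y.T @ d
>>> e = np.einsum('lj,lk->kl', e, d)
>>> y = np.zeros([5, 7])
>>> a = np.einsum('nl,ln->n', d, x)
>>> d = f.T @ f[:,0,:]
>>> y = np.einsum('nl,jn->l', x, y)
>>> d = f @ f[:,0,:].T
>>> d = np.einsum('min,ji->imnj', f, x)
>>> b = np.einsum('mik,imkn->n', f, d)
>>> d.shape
(29, 37, 2, 7)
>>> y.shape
(29,)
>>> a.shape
(29,)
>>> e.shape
(7, 29)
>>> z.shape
(7, 7)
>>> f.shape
(37, 29, 2)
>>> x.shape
(7, 29)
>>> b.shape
(7,)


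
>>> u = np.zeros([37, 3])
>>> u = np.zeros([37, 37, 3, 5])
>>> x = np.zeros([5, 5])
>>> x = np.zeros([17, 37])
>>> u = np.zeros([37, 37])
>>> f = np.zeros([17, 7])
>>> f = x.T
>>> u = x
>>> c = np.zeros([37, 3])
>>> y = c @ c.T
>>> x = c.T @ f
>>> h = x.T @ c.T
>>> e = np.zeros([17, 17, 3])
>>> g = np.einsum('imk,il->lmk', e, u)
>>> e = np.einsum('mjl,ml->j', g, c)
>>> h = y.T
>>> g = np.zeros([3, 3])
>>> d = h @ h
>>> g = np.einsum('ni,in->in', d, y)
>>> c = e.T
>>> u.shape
(17, 37)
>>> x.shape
(3, 17)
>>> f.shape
(37, 17)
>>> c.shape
(17,)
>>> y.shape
(37, 37)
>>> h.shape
(37, 37)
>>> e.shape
(17,)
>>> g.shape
(37, 37)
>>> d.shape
(37, 37)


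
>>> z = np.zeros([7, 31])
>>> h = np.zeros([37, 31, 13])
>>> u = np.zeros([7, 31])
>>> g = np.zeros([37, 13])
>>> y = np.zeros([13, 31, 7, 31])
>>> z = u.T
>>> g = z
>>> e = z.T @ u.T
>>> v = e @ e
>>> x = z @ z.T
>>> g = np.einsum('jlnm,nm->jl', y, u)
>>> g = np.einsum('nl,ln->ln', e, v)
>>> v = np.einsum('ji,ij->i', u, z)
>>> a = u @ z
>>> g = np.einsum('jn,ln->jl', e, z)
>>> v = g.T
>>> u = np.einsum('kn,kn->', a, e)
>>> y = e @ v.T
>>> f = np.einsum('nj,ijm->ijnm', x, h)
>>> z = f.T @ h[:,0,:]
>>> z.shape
(13, 31, 31, 13)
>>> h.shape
(37, 31, 13)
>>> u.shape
()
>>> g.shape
(7, 31)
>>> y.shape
(7, 31)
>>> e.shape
(7, 7)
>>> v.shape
(31, 7)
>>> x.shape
(31, 31)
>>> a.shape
(7, 7)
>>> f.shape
(37, 31, 31, 13)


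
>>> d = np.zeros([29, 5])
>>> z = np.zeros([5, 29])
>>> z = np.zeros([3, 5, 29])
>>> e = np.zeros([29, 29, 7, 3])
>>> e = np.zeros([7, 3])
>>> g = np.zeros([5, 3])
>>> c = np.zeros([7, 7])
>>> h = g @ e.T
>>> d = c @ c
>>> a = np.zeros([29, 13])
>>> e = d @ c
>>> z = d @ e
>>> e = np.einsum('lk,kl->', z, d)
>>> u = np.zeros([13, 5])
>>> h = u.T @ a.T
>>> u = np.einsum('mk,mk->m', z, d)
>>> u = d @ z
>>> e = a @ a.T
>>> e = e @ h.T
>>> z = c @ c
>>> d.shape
(7, 7)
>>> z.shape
(7, 7)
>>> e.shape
(29, 5)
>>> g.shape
(5, 3)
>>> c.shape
(7, 7)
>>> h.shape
(5, 29)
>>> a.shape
(29, 13)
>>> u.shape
(7, 7)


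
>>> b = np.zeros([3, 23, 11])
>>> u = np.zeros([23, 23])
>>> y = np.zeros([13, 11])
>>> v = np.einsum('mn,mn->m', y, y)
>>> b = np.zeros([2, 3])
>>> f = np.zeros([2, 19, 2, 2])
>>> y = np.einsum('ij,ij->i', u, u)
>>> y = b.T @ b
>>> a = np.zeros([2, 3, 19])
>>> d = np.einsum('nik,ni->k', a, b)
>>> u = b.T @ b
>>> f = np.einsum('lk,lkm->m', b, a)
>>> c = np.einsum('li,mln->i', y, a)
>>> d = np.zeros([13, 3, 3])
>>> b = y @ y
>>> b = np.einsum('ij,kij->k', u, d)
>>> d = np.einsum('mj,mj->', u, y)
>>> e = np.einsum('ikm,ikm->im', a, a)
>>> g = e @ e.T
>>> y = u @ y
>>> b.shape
(13,)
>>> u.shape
(3, 3)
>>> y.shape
(3, 3)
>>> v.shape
(13,)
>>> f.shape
(19,)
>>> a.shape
(2, 3, 19)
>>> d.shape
()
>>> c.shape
(3,)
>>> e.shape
(2, 19)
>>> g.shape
(2, 2)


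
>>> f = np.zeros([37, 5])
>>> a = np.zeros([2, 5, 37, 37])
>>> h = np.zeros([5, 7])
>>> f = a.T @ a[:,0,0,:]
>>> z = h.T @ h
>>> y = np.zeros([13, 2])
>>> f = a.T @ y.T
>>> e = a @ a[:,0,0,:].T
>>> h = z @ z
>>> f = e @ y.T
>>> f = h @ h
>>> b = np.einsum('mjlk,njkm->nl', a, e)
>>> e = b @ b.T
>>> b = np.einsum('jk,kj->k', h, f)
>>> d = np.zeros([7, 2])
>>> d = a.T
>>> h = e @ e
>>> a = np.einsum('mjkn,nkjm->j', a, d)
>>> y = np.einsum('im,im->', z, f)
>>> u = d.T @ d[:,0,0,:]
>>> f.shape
(7, 7)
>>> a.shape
(5,)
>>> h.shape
(2, 2)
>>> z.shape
(7, 7)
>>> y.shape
()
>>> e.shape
(2, 2)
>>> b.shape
(7,)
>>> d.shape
(37, 37, 5, 2)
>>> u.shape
(2, 5, 37, 2)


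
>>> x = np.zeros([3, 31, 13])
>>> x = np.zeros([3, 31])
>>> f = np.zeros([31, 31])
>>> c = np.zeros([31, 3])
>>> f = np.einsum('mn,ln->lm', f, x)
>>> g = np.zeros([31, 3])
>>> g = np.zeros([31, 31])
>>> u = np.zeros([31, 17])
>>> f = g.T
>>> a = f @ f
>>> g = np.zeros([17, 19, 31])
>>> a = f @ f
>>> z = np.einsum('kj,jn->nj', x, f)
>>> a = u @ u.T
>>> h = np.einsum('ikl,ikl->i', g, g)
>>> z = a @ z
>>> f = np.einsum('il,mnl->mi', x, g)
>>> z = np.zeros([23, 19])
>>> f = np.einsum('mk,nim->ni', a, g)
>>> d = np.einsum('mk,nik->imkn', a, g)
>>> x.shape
(3, 31)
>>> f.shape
(17, 19)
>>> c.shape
(31, 3)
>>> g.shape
(17, 19, 31)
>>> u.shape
(31, 17)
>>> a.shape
(31, 31)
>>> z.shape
(23, 19)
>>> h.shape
(17,)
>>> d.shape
(19, 31, 31, 17)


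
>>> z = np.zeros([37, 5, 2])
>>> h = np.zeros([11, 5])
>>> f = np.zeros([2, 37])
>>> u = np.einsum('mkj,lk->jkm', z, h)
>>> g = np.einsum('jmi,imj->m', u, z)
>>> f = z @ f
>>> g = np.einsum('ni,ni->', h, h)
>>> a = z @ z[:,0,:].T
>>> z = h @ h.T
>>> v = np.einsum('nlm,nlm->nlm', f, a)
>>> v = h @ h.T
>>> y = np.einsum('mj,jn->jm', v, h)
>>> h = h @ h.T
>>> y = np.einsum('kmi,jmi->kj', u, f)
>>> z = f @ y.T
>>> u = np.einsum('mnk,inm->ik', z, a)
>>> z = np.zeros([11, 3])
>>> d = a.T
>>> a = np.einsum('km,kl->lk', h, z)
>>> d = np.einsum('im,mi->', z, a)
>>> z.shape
(11, 3)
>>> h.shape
(11, 11)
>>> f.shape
(37, 5, 37)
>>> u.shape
(37, 2)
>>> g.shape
()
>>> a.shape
(3, 11)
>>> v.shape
(11, 11)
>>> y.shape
(2, 37)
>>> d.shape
()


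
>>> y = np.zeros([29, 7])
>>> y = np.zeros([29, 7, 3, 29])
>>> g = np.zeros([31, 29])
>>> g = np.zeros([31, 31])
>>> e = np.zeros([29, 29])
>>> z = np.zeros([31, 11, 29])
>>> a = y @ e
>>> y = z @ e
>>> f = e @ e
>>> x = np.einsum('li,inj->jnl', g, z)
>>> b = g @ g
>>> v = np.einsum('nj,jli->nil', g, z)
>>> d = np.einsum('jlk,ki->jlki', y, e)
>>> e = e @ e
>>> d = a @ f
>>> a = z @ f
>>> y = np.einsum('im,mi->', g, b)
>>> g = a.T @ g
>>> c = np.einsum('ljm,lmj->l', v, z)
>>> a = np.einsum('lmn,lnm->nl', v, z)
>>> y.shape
()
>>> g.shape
(29, 11, 31)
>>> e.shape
(29, 29)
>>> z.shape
(31, 11, 29)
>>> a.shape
(11, 31)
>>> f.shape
(29, 29)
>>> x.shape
(29, 11, 31)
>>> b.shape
(31, 31)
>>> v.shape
(31, 29, 11)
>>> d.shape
(29, 7, 3, 29)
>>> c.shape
(31,)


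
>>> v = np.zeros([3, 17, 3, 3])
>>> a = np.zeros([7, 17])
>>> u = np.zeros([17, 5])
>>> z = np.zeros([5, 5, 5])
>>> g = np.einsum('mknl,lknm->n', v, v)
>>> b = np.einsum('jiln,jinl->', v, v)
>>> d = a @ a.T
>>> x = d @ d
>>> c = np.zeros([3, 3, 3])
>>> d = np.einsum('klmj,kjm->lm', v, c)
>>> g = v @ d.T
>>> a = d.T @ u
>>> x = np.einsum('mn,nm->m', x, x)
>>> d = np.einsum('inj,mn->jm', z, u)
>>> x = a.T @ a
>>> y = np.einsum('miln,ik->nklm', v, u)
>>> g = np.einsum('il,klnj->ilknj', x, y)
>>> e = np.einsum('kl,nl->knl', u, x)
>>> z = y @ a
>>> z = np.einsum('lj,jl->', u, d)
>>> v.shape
(3, 17, 3, 3)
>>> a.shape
(3, 5)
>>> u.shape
(17, 5)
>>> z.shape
()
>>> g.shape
(5, 5, 3, 3, 3)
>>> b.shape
()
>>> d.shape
(5, 17)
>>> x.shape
(5, 5)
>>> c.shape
(3, 3, 3)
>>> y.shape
(3, 5, 3, 3)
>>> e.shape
(17, 5, 5)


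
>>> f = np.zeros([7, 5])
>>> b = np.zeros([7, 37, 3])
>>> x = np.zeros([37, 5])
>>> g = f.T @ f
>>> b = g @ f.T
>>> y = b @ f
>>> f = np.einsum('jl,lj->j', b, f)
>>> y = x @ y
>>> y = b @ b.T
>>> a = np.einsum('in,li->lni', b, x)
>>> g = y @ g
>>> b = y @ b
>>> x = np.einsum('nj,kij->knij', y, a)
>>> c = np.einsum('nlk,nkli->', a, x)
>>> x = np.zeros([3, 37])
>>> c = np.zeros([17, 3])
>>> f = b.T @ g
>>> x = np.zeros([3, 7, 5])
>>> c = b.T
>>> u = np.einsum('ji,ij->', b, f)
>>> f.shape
(7, 5)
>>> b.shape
(5, 7)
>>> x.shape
(3, 7, 5)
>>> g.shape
(5, 5)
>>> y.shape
(5, 5)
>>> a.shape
(37, 7, 5)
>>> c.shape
(7, 5)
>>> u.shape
()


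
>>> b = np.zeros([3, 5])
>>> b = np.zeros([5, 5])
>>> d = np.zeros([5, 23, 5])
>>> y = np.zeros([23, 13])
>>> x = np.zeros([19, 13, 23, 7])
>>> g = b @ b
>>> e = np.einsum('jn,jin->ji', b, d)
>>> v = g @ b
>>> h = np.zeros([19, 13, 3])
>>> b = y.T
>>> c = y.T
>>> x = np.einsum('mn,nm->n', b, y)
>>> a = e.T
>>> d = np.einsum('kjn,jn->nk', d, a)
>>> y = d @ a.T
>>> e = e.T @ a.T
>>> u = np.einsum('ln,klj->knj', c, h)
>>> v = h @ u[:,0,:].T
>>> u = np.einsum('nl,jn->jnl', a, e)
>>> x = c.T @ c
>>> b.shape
(13, 23)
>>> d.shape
(5, 5)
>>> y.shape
(5, 23)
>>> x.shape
(23, 23)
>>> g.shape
(5, 5)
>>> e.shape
(23, 23)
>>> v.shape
(19, 13, 19)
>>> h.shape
(19, 13, 3)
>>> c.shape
(13, 23)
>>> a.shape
(23, 5)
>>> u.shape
(23, 23, 5)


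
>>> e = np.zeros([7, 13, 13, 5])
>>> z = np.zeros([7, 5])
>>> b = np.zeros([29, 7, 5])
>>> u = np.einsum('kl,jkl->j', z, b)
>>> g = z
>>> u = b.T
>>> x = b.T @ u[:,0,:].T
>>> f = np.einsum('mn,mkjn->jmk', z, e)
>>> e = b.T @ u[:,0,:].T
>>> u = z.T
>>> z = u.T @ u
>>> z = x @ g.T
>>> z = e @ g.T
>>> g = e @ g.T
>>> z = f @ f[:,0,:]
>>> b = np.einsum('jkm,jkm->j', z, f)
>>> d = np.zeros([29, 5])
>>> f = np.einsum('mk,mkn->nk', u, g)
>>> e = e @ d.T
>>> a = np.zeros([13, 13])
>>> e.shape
(5, 7, 29)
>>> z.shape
(13, 7, 13)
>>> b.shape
(13,)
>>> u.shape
(5, 7)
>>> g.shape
(5, 7, 7)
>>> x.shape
(5, 7, 5)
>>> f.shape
(7, 7)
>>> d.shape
(29, 5)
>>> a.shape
(13, 13)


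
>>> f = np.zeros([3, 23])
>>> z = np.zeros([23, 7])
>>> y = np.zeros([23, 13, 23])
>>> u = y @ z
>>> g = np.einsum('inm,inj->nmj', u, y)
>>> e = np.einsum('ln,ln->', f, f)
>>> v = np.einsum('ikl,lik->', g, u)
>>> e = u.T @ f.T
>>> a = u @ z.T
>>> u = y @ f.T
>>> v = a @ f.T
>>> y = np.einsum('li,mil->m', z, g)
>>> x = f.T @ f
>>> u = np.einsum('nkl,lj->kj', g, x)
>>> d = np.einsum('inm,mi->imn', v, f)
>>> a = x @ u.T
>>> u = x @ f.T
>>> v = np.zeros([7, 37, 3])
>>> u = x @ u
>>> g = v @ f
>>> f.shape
(3, 23)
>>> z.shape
(23, 7)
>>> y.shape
(13,)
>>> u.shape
(23, 3)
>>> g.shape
(7, 37, 23)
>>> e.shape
(7, 13, 3)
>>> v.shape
(7, 37, 3)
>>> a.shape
(23, 7)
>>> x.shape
(23, 23)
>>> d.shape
(23, 3, 13)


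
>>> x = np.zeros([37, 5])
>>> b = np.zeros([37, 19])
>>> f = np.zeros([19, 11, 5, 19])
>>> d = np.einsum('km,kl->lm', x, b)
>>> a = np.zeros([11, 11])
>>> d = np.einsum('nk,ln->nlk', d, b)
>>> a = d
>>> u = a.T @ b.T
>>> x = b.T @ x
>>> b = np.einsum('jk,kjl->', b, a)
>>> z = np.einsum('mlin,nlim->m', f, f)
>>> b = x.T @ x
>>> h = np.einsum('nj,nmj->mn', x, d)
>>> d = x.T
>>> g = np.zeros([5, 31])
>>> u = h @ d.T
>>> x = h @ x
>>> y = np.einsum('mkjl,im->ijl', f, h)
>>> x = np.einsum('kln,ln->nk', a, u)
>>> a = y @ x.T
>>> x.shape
(5, 19)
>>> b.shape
(5, 5)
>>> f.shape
(19, 11, 5, 19)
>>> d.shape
(5, 19)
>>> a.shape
(37, 5, 5)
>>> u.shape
(37, 5)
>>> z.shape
(19,)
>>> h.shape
(37, 19)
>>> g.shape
(5, 31)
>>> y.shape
(37, 5, 19)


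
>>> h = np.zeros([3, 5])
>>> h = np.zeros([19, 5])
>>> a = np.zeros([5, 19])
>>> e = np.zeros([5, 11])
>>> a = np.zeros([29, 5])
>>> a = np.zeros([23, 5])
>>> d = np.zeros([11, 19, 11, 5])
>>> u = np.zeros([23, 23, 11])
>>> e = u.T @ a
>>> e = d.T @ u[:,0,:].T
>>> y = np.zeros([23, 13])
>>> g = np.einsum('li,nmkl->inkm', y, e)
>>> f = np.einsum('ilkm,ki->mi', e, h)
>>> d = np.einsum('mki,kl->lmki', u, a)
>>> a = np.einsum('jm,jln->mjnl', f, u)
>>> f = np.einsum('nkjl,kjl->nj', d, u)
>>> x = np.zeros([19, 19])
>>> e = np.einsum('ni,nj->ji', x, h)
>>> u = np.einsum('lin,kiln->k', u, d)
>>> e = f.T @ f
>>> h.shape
(19, 5)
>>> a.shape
(5, 23, 11, 23)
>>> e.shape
(23, 23)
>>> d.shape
(5, 23, 23, 11)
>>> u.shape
(5,)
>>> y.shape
(23, 13)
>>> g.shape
(13, 5, 19, 11)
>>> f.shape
(5, 23)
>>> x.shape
(19, 19)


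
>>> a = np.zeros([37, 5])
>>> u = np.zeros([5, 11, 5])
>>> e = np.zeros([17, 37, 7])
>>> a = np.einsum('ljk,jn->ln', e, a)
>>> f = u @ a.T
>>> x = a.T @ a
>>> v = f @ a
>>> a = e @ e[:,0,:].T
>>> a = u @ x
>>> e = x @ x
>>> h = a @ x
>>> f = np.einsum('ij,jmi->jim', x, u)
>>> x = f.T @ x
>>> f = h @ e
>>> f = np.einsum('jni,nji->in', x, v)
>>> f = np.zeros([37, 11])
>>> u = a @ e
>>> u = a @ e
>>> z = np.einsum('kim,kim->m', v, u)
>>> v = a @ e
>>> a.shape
(5, 11, 5)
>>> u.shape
(5, 11, 5)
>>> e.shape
(5, 5)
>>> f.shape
(37, 11)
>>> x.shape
(11, 5, 5)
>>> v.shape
(5, 11, 5)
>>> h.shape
(5, 11, 5)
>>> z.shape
(5,)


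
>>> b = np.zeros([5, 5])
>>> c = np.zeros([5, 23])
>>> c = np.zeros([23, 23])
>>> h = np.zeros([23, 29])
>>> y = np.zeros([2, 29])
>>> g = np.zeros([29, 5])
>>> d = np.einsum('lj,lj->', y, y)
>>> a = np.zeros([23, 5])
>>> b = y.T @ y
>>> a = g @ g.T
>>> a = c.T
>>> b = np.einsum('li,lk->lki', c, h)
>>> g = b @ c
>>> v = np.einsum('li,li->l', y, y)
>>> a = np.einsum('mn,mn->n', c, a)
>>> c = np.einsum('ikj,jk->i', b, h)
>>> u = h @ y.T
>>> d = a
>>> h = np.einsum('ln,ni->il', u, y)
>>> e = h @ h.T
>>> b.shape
(23, 29, 23)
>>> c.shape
(23,)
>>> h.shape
(29, 23)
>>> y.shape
(2, 29)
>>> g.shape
(23, 29, 23)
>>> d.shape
(23,)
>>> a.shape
(23,)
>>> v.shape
(2,)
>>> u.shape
(23, 2)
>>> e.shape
(29, 29)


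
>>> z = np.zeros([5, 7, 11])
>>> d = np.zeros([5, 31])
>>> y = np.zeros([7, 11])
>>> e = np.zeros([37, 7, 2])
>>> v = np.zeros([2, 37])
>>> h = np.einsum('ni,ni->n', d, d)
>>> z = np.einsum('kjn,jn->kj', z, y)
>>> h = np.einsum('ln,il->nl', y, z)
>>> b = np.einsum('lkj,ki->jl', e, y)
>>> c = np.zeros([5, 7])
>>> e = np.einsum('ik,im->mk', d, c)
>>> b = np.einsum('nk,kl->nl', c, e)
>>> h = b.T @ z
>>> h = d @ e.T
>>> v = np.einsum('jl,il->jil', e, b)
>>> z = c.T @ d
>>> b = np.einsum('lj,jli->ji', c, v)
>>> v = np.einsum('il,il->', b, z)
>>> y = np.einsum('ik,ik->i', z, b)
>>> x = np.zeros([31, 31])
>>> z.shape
(7, 31)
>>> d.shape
(5, 31)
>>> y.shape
(7,)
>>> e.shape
(7, 31)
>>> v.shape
()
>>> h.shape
(5, 7)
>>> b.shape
(7, 31)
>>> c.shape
(5, 7)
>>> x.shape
(31, 31)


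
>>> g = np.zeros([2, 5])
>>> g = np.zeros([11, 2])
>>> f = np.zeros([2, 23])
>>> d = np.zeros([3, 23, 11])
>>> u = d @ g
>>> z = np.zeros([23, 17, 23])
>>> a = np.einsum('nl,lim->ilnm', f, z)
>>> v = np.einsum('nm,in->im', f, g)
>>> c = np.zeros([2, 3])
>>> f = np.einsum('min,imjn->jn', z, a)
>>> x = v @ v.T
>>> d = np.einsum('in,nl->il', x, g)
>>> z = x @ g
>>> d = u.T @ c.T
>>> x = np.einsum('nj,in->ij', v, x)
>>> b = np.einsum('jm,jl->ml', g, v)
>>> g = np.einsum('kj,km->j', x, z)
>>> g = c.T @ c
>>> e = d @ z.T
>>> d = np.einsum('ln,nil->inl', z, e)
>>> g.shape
(3, 3)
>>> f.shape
(2, 23)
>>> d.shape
(23, 2, 11)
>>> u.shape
(3, 23, 2)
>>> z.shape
(11, 2)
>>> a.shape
(17, 23, 2, 23)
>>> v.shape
(11, 23)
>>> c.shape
(2, 3)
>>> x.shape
(11, 23)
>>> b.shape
(2, 23)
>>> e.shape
(2, 23, 11)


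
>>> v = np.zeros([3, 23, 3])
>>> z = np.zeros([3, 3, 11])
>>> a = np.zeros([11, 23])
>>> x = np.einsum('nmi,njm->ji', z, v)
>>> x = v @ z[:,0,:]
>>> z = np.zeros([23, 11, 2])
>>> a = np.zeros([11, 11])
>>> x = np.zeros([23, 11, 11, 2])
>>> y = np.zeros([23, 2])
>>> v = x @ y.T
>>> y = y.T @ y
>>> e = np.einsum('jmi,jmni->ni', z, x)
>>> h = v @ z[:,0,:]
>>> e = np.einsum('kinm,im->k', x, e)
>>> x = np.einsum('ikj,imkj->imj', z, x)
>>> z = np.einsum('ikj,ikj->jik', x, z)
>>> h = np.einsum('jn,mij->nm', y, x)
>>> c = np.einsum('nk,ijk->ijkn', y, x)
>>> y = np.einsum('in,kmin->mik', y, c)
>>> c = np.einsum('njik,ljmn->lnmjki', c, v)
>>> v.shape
(23, 11, 11, 23)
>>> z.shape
(2, 23, 11)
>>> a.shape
(11, 11)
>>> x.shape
(23, 11, 2)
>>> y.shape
(11, 2, 23)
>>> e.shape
(23,)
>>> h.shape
(2, 23)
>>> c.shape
(23, 23, 11, 11, 2, 2)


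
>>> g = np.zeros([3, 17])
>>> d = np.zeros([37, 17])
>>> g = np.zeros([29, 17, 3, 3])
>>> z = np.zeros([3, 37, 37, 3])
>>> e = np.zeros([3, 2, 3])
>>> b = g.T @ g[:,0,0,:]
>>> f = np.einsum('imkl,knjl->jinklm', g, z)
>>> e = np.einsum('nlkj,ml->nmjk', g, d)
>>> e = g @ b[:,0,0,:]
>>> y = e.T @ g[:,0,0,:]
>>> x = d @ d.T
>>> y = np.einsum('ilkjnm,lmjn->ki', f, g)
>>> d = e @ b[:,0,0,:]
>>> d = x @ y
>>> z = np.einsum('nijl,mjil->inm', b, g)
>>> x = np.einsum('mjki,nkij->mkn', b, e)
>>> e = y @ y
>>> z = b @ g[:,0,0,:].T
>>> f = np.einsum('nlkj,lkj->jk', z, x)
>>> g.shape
(29, 17, 3, 3)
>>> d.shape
(37, 37)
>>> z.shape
(3, 3, 17, 29)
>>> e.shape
(37, 37)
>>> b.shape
(3, 3, 17, 3)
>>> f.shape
(29, 17)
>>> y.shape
(37, 37)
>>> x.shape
(3, 17, 29)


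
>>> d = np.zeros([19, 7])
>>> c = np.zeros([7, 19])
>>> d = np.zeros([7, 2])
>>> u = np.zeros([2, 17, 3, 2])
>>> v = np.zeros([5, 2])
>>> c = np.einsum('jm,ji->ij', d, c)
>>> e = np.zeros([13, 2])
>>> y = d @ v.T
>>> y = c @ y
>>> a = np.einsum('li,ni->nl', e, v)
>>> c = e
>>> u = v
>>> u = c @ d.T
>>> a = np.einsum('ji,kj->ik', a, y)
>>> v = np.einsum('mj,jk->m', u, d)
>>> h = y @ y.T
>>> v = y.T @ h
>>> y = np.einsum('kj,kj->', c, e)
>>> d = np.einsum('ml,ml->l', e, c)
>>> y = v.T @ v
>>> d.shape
(2,)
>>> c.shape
(13, 2)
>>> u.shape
(13, 7)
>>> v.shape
(5, 19)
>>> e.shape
(13, 2)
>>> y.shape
(19, 19)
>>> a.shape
(13, 19)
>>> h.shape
(19, 19)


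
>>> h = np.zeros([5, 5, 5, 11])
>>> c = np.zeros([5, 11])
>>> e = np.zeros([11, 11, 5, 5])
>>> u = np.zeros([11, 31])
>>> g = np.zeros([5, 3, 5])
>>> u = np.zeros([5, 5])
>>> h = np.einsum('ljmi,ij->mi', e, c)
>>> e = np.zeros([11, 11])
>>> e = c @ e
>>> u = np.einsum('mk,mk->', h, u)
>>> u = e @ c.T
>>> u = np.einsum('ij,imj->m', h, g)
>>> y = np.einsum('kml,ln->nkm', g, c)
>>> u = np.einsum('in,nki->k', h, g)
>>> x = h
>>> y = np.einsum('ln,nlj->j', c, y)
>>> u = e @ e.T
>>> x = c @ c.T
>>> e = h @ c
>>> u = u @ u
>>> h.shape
(5, 5)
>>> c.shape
(5, 11)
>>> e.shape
(5, 11)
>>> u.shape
(5, 5)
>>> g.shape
(5, 3, 5)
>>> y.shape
(3,)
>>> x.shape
(5, 5)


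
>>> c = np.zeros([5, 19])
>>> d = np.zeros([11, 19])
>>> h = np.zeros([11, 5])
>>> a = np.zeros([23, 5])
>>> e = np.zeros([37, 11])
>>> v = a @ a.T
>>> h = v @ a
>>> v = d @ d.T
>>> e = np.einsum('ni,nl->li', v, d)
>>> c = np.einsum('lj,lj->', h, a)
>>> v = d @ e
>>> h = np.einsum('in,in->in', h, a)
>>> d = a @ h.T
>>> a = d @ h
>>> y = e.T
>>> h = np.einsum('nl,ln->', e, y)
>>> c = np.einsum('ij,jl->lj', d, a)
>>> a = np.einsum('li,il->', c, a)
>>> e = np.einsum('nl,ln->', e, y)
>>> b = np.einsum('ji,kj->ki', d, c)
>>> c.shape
(5, 23)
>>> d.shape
(23, 23)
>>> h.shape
()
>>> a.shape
()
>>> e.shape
()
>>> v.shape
(11, 11)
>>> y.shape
(11, 19)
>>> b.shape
(5, 23)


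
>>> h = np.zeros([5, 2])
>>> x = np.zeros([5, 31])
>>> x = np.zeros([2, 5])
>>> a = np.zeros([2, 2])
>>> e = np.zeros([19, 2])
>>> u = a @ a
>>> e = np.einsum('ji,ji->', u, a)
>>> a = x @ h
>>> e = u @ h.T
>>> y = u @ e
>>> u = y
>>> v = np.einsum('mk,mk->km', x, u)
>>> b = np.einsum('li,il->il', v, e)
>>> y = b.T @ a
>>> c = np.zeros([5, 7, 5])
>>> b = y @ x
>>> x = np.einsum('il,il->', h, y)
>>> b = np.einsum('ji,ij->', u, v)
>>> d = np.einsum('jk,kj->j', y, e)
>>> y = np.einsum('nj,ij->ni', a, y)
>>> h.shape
(5, 2)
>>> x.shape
()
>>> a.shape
(2, 2)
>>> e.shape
(2, 5)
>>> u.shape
(2, 5)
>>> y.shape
(2, 5)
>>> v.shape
(5, 2)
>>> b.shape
()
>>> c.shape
(5, 7, 5)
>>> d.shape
(5,)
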